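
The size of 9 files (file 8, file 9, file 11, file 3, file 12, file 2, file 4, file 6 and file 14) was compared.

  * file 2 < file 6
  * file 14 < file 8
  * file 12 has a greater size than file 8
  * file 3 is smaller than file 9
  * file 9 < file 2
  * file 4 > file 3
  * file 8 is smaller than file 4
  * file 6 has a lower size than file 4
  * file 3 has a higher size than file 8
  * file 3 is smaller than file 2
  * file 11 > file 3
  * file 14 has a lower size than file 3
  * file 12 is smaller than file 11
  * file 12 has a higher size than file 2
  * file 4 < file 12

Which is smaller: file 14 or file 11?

file 14 < file 8 and file 8 < file 3 give file 14 < file 3.
Then file 3 < file 9 extends the chain to file 9.
With file 9 < file 2: file 14 < file 8 < file 3 < file 9 < file 2.
Then file 2 < file 6 extends the chain to file 6.
With file 6 < file 4: file 14 < file 8 < file 3 < file 9 < file 2 < file 6 < file 4.
Then file 4 < file 12 extends the chain to file 12.
Then file 12 < file 11 extends the chain to file 11.
So file 14 < file 11; file 14 is the smaller of the two.

file 14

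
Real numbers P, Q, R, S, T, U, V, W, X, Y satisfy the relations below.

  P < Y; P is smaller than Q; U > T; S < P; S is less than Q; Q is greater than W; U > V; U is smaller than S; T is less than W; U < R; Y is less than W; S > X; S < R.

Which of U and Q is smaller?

U

The relevant relations are U < S; S < P; P < Y; Y < W; W < Q.
Together: U < S < P < Y < W < Q.
So U < Q; U is the smaller of the two.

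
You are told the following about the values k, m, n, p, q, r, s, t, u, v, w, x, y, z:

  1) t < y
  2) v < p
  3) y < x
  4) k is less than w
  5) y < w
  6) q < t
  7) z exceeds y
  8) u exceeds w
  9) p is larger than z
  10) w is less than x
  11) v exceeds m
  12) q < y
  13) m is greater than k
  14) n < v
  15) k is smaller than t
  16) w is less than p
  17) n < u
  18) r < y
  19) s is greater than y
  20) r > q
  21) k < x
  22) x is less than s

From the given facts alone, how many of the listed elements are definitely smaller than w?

5

From w the given relations immediately reach k, y.
From those, q, r, t — 5 in total.
No other element is forced below w by the given relations, so the count is 5.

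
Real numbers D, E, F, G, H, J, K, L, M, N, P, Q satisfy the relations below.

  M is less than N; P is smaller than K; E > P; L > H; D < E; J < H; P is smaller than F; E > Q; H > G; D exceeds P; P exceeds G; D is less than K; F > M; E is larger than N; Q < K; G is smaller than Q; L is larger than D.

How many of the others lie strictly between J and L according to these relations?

The relations place J below L. An element lies strictly between them when it is forced above J and also forced below L.
Above J: {H}. Below L: {G, P, D, H}.
Intersection: {H} — 1.

1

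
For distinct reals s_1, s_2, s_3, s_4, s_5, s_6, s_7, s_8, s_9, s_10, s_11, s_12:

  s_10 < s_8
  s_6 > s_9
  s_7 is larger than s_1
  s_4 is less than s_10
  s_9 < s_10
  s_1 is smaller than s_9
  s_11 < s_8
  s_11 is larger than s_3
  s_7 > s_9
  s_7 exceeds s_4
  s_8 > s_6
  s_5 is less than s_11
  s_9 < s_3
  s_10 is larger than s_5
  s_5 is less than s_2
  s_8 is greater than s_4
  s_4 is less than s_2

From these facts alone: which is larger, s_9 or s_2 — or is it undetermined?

undetermined

Following every chain through s_9: above s_9 we get s_3, s_6, s_7, s_11, s_10, s_8; below s_9 we get s_1.
s_2 is not reached, and no chain runs the other way from s_2 to s_9.
So the given relations leave the order of s_9 and s_2 undetermined.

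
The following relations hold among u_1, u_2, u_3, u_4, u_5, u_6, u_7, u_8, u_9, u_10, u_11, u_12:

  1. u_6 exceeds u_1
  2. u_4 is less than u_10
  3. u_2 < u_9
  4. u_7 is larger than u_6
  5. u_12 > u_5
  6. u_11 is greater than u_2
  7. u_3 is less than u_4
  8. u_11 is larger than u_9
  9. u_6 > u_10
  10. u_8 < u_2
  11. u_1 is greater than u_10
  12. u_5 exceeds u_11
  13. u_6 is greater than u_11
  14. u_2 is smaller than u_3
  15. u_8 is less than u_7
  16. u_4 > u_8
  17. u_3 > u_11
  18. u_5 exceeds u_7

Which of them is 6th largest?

Piecing the relations together gives one ordering: u_8 < u_2 < u_9 < u_11 < u_3 < u_4 < u_10 < u_1 < u_6 < u_7 < u_5 < u_12.
The 6th largest is u_10.

u_10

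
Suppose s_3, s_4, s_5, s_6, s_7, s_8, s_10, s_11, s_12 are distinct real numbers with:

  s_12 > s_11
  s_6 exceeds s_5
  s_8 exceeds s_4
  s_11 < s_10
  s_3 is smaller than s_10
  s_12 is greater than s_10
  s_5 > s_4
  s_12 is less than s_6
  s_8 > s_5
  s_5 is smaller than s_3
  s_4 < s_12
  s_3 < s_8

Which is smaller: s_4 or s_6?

s_4

Chaining the given relations: s_4 < s_5 < s_3 < s_10 < s_12 < s_6.
So s_4 < s_6; s_4 is the smaller of the two.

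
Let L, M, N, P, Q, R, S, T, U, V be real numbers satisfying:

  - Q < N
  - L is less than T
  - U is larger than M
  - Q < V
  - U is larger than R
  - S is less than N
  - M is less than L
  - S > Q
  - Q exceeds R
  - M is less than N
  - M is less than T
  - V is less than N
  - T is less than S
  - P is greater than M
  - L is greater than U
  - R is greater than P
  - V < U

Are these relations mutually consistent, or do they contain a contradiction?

consistent

The single ordering M < P < R < Q < V < U < L < T < S < N satisfies every listed relation, so no contradiction arises.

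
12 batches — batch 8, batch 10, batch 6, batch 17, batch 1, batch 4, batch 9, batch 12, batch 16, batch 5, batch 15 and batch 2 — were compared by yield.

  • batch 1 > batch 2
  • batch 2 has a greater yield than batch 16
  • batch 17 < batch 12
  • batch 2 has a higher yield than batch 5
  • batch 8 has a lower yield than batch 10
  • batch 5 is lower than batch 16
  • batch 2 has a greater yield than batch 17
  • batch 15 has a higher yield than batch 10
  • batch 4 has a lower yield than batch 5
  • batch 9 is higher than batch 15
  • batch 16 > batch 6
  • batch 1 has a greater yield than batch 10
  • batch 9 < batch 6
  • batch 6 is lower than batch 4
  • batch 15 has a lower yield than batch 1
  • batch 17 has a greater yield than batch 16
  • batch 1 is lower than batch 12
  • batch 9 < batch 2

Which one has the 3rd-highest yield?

batch 2

The consecutive relations fix a unique order: batch 8 < batch 10 < batch 15 < batch 9 < batch 6 < batch 4 < batch 5 < batch 16 < batch 17 < batch 2 < batch 1 < batch 12.
The 3rd largest is batch 2.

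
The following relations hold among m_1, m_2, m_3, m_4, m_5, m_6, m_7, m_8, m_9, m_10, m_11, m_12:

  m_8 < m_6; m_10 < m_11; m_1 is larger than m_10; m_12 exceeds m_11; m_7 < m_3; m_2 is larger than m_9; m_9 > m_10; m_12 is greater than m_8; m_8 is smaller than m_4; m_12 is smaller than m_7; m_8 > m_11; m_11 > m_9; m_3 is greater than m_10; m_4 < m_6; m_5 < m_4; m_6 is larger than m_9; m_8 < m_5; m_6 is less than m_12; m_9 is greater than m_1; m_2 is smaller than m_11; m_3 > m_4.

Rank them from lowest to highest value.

m_10 < m_1 < m_9 < m_2 < m_11 < m_8 < m_5 < m_4 < m_6 < m_12 < m_7 < m_3

The consecutive links are each given: m_10 < m_1; m_1 < m_9; m_9 < m_2; m_2 < m_11; m_11 < m_8; m_8 < m_5; m_5 < m_4; m_4 < m_6; m_6 < m_12; m_12 < m_7; m_7 < m_3.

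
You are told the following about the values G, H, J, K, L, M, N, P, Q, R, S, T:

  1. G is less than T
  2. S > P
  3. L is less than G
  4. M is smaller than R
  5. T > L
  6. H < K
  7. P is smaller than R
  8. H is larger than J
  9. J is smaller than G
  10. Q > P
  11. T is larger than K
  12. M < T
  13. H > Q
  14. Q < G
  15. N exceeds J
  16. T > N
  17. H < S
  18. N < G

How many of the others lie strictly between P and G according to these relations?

1

The relations place P below G. An element lies strictly between them when it is forced above P and also forced below G.
Above P: {Q, R, H, K, S, T}. Below G: {J, L, Q, N}.
Intersection: {Q} — 1.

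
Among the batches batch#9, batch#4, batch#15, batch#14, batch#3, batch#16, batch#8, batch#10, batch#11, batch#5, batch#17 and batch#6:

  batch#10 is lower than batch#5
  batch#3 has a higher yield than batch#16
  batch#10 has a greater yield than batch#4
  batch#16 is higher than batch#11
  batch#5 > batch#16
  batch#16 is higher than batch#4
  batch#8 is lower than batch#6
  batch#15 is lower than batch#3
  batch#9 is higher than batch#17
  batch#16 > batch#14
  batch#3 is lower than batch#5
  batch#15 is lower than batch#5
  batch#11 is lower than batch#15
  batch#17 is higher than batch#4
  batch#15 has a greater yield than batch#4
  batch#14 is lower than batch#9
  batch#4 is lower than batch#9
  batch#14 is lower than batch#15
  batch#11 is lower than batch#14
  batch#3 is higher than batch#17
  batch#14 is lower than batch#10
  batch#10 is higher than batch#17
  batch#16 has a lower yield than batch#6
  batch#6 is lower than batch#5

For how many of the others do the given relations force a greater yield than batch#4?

From batch#4 the given relations immediately reach batch#17, batch#16, batch#9, batch#15, batch#10.
From those, batch#6, batch#3, batch#5 — 8 in total.
No other element is forced above batch#4 by the given relations, so the count is 8.

8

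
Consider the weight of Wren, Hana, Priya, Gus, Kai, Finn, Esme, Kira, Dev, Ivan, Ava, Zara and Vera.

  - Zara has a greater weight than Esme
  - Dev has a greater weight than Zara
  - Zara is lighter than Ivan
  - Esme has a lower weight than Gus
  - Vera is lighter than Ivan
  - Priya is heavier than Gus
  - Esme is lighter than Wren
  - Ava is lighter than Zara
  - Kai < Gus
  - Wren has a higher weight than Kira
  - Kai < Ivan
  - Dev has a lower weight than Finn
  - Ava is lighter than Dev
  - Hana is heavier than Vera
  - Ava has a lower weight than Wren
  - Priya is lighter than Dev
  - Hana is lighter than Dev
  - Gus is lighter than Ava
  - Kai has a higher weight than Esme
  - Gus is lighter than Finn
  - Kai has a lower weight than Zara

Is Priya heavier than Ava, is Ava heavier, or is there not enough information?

Following every chain through Ava: above Ava we get Zara, Wren, Dev, Ivan, Finn; below Ava we get Esme, Kai, Gus.
Priya is not reached, and no chain runs the other way from Priya to Ava.
So the given relations leave the order of Ava and Priya undetermined.

undetermined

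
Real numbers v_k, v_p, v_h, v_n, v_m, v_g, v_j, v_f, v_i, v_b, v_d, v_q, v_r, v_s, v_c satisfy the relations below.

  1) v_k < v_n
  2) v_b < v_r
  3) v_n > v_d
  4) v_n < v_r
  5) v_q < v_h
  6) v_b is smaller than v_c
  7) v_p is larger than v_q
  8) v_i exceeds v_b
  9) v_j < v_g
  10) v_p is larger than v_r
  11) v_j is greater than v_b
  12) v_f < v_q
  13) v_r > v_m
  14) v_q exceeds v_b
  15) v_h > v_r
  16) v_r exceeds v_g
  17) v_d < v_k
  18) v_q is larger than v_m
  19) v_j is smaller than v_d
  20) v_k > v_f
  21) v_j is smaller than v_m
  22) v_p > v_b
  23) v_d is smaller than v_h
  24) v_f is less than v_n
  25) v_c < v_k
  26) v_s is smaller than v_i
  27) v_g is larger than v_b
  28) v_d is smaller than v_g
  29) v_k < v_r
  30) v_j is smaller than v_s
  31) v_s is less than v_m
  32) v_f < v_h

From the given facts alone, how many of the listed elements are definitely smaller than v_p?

From v_p the given relations immediately reach v_b, v_r, v_q.
From those, v_f, v_g, v_m, v_k, v_n — 8 in total.
From those, v_j, v_c, v_d, v_s — 12 in total.
Nothing else is reachable below v_p; 12 in all.

12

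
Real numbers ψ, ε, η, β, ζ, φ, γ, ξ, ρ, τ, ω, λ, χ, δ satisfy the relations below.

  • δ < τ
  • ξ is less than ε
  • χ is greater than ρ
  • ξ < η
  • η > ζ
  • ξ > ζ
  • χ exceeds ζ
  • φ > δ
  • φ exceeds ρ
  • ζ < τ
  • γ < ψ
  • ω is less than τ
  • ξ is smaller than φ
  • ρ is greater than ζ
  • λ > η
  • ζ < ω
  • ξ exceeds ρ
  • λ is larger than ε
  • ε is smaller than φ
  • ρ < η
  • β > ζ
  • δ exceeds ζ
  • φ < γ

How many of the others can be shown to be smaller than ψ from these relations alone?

7

The elements the relations force below ψ are ζ, ρ, ξ, ε, δ, φ, γ — no chain reaches any other.
That is 7.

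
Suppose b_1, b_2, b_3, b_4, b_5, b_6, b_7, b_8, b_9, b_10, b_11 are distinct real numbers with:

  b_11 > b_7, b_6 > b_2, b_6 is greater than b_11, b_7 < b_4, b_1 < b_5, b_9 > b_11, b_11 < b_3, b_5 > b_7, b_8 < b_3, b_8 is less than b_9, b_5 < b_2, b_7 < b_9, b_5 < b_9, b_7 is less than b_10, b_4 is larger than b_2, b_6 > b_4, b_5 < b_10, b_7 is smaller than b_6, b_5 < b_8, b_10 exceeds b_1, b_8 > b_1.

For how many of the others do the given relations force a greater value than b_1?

The elements the relations force above b_1 are b_5, b_2, b_8, b_4, b_6, b_10, b_3, b_9 — no chain reaches any other.
That is 8.

8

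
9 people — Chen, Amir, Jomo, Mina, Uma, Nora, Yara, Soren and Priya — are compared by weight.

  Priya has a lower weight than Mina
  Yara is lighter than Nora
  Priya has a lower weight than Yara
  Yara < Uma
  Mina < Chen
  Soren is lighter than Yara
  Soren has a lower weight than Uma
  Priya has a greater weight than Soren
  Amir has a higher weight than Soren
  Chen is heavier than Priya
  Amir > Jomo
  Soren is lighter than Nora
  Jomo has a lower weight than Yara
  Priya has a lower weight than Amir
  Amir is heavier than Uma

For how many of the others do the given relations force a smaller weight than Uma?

The elements the relations force below Uma are Soren, Priya, Jomo, Yara — no chain reaches any other.
That is 4.

4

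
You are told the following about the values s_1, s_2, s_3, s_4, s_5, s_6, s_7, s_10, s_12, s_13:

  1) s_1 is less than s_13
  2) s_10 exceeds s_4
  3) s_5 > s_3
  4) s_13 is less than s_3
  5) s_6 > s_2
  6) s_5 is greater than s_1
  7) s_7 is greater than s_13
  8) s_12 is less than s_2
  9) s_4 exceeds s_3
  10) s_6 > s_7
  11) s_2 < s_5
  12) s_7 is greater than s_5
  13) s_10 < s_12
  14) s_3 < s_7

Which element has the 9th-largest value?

Chaining the given pairs: s_1 < s_13 < s_3 < s_4 < s_10 < s_12 < s_2 < s_5 < s_7 < s_6.
Counting 9 from the largest end gives s_13.

s_13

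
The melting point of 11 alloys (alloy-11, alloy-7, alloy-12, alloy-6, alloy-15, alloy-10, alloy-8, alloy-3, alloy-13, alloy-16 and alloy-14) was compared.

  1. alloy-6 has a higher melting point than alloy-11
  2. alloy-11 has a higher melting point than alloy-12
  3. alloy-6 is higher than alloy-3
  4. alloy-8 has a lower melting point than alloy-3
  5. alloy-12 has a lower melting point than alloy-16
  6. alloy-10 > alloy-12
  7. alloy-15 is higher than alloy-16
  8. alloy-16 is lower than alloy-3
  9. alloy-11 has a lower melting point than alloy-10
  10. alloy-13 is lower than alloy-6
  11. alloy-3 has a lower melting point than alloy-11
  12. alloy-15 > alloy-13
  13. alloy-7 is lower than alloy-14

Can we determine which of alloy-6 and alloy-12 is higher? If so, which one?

The relevant relations are alloy-12 < alloy-16; alloy-16 < alloy-3; alloy-3 < alloy-11; alloy-11 < alloy-6.
Together: alloy-12 < alloy-16 < alloy-3 < alloy-11 < alloy-6.
So alloy-6 is higher.

alloy-6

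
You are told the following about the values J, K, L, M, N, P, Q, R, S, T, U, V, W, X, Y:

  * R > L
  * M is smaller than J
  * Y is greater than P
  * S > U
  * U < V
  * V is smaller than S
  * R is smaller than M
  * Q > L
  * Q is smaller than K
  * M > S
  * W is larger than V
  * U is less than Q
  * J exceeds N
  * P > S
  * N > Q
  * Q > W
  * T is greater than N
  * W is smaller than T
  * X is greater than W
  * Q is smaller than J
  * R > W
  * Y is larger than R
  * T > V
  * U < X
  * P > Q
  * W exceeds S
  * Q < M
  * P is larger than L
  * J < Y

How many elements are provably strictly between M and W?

The relations place W below M. An element lies strictly between them when it is forced above W and also forced below M.
Above W: {Q, N, K, R, X, P, J, T, Y}. Below M: {U, V, S, L, Q, R}.
Intersection: {Q, R} — 2.

2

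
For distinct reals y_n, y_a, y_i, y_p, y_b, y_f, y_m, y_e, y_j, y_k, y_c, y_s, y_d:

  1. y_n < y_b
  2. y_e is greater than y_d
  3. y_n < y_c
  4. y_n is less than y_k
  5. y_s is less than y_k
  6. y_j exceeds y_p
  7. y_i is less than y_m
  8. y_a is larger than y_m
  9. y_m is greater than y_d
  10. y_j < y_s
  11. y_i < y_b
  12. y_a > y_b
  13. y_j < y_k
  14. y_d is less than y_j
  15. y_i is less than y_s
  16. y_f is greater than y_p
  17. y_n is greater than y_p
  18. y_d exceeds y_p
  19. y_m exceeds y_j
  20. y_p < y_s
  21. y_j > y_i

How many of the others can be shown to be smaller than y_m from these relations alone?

4

From y_m the given relations immediately reach y_i, y_d, y_j.
From those, y_p — 4 in total.
No other element is forced below y_m by the given relations, so the count is 4.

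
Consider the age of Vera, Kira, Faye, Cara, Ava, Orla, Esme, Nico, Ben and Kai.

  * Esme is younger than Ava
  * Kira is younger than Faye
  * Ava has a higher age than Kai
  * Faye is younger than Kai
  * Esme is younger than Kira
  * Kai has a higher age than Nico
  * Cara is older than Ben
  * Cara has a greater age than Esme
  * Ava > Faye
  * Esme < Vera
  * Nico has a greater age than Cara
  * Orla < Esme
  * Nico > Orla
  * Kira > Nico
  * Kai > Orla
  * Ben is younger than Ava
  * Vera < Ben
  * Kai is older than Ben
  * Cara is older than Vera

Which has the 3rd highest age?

Faye

The consecutive relations fix a unique order: Orla < Esme < Vera < Ben < Cara < Nico < Kira < Faye < Kai < Ava.
Counting 3 from the largest end gives Faye.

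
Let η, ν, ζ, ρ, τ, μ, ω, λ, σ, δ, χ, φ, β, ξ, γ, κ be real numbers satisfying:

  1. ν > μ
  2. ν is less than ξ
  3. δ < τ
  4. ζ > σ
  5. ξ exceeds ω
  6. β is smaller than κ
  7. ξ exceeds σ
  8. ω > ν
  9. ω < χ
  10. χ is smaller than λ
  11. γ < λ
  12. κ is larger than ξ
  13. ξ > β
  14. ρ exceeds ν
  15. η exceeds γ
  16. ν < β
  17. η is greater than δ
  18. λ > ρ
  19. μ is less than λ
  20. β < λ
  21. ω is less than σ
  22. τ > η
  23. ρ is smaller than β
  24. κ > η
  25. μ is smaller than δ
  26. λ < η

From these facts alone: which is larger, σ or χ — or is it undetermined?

Following every chain through χ: above χ we get λ, η, κ, τ; below χ we get μ, ν, ω.
σ is not reached, and no chain runs the other way from σ to χ.
So the given relations leave the order of χ and σ undetermined.

undetermined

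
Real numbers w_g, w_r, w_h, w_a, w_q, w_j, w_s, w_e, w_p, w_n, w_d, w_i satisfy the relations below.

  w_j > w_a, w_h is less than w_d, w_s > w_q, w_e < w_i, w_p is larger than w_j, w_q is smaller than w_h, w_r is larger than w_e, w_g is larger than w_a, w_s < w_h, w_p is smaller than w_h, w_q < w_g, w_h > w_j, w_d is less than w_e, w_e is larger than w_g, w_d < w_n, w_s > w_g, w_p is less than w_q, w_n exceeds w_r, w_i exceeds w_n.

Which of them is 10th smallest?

w_r

Chaining the given pairs: w_a < w_j < w_p < w_q < w_g < w_s < w_h < w_d < w_e < w_r < w_n < w_i.
The 10th smallest is w_r.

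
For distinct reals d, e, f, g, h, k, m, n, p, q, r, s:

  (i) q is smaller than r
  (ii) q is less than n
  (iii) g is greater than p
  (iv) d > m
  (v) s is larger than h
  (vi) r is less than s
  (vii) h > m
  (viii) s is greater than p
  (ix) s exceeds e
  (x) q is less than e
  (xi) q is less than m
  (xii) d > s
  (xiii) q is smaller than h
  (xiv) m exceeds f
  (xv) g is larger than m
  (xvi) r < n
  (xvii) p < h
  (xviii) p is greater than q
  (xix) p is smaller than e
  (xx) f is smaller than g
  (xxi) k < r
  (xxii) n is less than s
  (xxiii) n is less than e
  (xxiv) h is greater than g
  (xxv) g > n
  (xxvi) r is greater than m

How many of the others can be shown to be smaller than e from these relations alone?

The elements the relations force below e are f, q, k, m, p, r, n — no chain reaches any other.
That is 7.

7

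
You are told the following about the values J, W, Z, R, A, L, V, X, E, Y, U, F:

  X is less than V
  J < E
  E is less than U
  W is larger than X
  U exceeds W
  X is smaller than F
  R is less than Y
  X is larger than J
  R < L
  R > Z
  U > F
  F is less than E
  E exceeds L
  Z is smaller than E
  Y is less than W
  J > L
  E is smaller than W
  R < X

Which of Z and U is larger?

Z < R and R < L give Z < L.
Then L < J extends the chain to J.
Then J < X extends the chain to X.
Then X < F extends the chain to F.
With F < E: Z < R < L < J < X < F < E.
With E < W: Z < R < L < J < X < F < E < W.
With W < U: Z < R < L < J < X < F < E < W < U.
So Z < U; U is the larger of the two.

U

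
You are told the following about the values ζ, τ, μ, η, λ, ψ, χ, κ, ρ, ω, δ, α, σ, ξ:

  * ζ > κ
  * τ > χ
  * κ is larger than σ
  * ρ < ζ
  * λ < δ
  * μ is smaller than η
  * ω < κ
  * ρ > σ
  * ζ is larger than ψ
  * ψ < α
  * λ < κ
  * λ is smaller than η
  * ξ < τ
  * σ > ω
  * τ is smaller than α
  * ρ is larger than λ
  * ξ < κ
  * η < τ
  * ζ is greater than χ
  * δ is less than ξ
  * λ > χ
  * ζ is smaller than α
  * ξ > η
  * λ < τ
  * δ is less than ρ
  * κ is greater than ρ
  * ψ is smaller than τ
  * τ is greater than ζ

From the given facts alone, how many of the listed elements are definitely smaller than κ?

The elements the relations force below κ are μ, χ, ω, λ, η, δ, σ, ξ, ρ — no chain reaches any other.
That is 9.

9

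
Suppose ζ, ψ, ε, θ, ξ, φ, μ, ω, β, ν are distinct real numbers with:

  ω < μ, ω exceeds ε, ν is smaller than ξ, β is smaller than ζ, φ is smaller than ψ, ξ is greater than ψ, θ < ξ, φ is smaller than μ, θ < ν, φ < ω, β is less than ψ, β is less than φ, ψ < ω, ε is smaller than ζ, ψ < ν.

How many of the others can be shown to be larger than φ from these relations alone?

5

The elements the relations force above φ are ψ, ω, ν, ξ, μ — no chain reaches any other.
That is 5.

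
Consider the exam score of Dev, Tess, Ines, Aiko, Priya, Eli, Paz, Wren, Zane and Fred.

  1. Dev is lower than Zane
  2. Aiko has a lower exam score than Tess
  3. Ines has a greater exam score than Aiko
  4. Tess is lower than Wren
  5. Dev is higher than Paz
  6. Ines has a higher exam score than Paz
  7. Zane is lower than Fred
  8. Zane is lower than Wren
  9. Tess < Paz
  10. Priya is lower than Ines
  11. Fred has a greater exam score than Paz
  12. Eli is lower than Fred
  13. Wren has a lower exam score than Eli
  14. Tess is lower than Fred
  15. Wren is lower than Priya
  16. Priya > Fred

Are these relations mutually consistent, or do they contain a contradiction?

The single ordering Aiko < Tess < Paz < Dev < Zane < Wren < Eli < Fred < Priya < Ines satisfies every listed relation, so no contradiction arises.

consistent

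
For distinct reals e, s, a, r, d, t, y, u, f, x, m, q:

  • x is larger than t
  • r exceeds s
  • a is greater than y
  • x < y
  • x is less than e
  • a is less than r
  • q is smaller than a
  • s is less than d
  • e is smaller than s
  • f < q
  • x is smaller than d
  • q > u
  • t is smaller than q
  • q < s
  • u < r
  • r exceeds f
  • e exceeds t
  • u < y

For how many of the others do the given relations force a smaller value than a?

From a the given relations immediately reach y, q.
From those, t, x, u, f — 6 in total.
Nothing else is reachable below a; 6 in all.

6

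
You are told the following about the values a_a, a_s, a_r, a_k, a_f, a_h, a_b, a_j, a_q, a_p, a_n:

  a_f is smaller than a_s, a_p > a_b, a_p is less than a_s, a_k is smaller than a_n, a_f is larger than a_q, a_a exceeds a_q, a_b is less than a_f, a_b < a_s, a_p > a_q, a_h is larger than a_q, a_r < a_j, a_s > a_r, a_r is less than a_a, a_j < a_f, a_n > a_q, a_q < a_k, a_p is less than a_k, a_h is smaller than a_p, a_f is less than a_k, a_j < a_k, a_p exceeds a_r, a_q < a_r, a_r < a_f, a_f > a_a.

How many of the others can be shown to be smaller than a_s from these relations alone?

8

From a_s the given relations immediately reach a_r, a_b, a_f, a_p.
From those, a_q, a_h, a_j, a_a — 8 in total.
No other element is forced below a_s by the given relations, so the count is 8.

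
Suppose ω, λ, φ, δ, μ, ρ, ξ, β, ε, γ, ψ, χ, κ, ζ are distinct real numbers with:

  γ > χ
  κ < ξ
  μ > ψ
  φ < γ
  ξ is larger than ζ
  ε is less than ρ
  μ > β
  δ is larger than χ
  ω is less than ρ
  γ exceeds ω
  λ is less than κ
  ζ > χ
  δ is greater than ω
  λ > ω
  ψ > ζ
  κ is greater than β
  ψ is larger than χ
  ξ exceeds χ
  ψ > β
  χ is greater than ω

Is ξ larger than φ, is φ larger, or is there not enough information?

undetermined

Following every chain through φ: above φ we get γ.
ξ is not reached, and no chain runs the other way from ξ to φ.
So the given relations leave the order of φ and ξ undetermined.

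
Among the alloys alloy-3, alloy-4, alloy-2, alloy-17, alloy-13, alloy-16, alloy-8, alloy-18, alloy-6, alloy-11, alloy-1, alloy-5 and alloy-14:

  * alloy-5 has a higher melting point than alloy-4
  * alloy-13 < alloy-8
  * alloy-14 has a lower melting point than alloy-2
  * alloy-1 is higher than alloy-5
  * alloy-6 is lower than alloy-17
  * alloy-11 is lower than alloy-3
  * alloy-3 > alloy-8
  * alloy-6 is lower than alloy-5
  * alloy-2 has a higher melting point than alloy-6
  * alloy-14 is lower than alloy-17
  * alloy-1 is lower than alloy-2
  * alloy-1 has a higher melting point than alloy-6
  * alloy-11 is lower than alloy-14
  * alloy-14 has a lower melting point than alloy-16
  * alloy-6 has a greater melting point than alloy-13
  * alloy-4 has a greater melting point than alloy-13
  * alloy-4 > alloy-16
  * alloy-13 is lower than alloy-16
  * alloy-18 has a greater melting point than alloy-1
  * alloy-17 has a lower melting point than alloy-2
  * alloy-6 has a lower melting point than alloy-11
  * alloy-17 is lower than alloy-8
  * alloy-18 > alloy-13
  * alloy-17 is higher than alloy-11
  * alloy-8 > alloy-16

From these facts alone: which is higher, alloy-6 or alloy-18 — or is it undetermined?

Chaining the given relations: alloy-6 < alloy-11 < alloy-14 < alloy-16 < alloy-4 < alloy-5 < alloy-1 < alloy-18.
So alloy-18 is higher.

alloy-18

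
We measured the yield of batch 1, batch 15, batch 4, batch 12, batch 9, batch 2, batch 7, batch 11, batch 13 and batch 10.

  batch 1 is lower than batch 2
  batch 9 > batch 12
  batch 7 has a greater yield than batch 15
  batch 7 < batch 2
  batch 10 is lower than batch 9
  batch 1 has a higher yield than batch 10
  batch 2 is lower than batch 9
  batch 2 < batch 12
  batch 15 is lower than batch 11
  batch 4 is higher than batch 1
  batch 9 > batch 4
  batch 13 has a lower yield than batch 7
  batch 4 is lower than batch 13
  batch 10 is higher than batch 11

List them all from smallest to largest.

batch 15 < batch 11 < batch 10 < batch 1 < batch 4 < batch 13 < batch 7 < batch 2 < batch 12 < batch 9

Each adjacent pair is fixed by a given relation: batch 15 < batch 11; batch 11 < batch 10; batch 10 < batch 1; batch 1 < batch 4; batch 4 < batch 13; batch 13 < batch 7; batch 7 < batch 2; batch 2 < batch 12; batch 12 < batch 9. Chaining them end to end gives the full order.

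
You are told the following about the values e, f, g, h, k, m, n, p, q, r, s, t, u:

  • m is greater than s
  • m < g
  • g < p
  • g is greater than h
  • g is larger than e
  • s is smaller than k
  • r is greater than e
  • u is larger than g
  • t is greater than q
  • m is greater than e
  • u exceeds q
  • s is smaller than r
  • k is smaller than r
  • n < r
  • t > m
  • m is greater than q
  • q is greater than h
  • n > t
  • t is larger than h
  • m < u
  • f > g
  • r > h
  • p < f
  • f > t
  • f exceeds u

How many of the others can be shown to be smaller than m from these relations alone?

The elements the relations force below m are h, s, q, e — no chain reaches any other.
That is 4.

4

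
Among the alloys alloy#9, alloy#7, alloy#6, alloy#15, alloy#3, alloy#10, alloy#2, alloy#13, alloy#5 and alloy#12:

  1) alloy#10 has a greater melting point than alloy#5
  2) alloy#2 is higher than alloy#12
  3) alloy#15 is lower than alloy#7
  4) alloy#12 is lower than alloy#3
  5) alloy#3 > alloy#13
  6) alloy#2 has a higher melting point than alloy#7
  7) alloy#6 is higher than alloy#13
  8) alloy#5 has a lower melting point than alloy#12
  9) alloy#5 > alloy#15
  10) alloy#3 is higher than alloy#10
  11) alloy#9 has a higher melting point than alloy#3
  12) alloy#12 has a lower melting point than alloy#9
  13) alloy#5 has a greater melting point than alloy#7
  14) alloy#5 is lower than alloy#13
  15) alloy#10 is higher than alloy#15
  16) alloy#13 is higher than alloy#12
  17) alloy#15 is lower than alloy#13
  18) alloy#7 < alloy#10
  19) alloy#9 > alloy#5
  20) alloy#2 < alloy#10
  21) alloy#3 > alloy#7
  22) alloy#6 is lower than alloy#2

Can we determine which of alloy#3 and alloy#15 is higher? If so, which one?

alloy#15 < alloy#7 and alloy#7 < alloy#5 give alloy#15 < alloy#5.
With alloy#5 < alloy#12: alloy#15 < alloy#7 < alloy#5 < alloy#12.
Then alloy#12 < alloy#13 extends the chain to alloy#13.
Then alloy#13 < alloy#6 extends the chain to alloy#6.
Then alloy#6 < alloy#2 extends the chain to alloy#2.
Then alloy#2 < alloy#10 extends the chain to alloy#10.
With alloy#10 < alloy#3: alloy#15 < alloy#7 < alloy#5 < alloy#12 < alloy#13 < alloy#6 < alloy#2 < alloy#10 < alloy#3.
So alloy#3 is higher.

alloy#3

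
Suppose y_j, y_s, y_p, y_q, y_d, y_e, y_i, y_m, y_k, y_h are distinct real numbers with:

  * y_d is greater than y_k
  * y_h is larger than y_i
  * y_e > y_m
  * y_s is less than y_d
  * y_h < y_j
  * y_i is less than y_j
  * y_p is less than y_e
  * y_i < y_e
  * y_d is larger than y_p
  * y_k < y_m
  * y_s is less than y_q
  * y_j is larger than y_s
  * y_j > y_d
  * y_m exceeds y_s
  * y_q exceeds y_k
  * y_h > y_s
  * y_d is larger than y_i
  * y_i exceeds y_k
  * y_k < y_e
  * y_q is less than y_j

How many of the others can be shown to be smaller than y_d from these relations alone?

From y_d the given relations immediately reach y_k, y_s, y_p, y_i.
No other element is forced below y_d by the given relations, so the count is 4.

4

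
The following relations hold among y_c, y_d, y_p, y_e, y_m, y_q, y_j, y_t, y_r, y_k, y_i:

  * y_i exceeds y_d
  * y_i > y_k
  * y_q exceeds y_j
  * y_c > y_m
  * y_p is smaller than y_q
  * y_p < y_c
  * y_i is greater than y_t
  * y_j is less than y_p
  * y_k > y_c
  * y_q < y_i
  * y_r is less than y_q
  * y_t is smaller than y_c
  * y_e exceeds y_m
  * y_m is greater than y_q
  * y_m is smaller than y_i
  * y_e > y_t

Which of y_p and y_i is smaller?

y_p

Chaining the given relations: y_p < y_q < y_m < y_c < y_k < y_i.
So y_p < y_i; y_p is the smaller of the two.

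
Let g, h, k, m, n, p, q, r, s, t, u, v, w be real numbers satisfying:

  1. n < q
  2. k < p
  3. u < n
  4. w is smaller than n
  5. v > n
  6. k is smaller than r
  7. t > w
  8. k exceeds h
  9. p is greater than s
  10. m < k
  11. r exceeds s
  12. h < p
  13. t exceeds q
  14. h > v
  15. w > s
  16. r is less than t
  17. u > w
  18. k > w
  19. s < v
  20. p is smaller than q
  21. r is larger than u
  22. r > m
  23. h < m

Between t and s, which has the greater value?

s < w and w < u give s < u.
Then u < n extends the chain to n.
Then n < v extends the chain to v.
Then v < h extends the chain to h.
Then h < m extends the chain to m.
Then m < k extends the chain to k.
Then k < p extends the chain to p.
With p < q: s < w < u < n < v < h < m < k < p < q.
With q < t: s < w < u < n < v < h < m < k < p < q < t.
So s < t; t is the larger of the two.

t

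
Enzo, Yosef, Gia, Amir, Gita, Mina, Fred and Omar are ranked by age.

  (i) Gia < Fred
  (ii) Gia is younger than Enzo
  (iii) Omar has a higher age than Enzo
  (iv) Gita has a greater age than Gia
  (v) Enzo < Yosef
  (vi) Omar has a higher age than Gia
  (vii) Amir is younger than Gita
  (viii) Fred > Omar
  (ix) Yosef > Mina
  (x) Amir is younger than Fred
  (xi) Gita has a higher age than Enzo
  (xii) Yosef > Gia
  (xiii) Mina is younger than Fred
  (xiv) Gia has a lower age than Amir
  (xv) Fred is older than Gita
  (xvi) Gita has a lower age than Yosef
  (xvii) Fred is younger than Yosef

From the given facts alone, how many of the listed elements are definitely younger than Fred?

6

The elements the relations force below Fred are Gia, Amir, Enzo, Gita, Omar, Mina — no chain reaches any other.
That is 6.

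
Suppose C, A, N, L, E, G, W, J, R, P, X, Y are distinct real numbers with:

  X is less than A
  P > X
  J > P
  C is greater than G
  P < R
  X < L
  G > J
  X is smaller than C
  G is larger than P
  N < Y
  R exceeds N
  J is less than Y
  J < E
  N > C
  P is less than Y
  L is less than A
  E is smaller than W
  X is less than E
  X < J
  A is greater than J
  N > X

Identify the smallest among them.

P is not least since X < P; J is not least since X < J; L is not least since X < L; E is not least since J < E; G is not least since J < G; W is not least since E < W; C is not least since G < C; N is not least since X < N; Y is not least since N < Y; A is not least since L < A; R is not least since N < R.
Only X has nothing below it, so X is the smallest.

X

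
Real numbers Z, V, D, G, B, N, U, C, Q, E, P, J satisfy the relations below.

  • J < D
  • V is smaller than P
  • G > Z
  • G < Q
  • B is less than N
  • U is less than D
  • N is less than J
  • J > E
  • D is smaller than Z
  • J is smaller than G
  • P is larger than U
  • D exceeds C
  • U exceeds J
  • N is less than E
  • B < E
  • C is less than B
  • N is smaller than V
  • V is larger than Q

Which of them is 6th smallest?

Piecing the relations together gives one ordering: C < B < N < E < J < U < D < Z < G < Q < V < P.
Counting 6 from the smallest end gives U.

U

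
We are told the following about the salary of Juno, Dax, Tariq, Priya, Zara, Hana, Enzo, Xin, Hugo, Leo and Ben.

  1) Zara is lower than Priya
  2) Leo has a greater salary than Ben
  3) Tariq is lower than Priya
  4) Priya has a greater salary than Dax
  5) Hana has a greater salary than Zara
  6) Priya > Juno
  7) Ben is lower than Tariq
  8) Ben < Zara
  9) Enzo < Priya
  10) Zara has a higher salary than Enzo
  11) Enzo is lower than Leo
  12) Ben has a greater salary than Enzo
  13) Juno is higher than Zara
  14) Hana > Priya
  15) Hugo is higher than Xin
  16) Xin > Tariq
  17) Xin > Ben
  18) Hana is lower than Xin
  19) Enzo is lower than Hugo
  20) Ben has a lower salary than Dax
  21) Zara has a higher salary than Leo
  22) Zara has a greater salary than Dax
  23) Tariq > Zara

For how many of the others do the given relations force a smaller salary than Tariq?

5

From Tariq the given relations immediately reach Ben, Zara.
From those, Enzo, Dax, Leo — 5 in total.
Nothing else is reachable below Tariq; 5 in all.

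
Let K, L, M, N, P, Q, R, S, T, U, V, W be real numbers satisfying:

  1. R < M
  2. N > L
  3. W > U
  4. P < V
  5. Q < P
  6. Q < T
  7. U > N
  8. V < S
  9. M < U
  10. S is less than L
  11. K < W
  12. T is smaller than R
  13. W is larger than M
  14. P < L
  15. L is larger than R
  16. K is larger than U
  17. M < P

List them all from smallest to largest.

Nothing is placed below Q, so it is least; from there Q < T; T < R; R < M; M < P; P < V; V < S; S < L; L < N; N < U; U < K; K < W, each given directly.

Q < T < R < M < P < V < S < L < N < U < K < W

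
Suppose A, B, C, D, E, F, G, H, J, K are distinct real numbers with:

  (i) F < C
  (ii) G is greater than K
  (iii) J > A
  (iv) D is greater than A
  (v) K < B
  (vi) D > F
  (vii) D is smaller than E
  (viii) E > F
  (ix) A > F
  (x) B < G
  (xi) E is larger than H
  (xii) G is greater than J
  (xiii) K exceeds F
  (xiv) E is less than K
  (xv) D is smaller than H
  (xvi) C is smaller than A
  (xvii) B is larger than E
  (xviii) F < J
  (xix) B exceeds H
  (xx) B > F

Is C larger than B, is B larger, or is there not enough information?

C < A and A < D give C < D.
With D < H: C < A < D < H.
Then H < E extends the chain to E.
With E < K: C < A < D < H < E < K.
With K < B: C < A < D < H < E < K < B.
So B is larger.

B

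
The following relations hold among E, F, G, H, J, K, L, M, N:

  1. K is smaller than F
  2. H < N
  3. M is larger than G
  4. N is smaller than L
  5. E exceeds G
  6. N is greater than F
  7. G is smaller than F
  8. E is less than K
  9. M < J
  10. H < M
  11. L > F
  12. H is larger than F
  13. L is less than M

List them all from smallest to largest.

Each adjacent pair is fixed by a given relation: G < E; E < K; K < F; F < H; H < N; N < L; L < M; M < J. Chaining them end to end gives the full order.

G < E < K < F < H < N < L < M < J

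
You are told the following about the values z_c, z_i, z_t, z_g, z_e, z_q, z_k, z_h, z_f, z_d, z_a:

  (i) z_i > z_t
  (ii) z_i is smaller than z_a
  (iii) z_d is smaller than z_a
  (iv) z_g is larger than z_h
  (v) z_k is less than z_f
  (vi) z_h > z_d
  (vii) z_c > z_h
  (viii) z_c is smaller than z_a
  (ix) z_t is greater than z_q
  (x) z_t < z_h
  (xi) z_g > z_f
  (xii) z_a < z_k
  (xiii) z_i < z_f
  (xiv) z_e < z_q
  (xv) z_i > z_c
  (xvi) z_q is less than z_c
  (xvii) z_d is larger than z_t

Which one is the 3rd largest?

z_k

The consecutive relations fix a unique order: z_e < z_q < z_t < z_d < z_h < z_c < z_i < z_a < z_k < z_f < z_g.
Counting 3 from the largest end gives z_k.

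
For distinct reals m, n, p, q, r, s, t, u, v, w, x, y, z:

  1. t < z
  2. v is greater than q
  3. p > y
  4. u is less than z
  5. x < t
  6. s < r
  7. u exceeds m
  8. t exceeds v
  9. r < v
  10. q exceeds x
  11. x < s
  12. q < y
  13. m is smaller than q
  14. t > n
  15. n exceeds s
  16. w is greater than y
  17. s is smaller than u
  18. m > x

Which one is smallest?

x

Chaining upward from x: directly above it, m, q, s, t; then u, n, r, v, z, y; then p, w.
That covers every other element, and nothing is given below x, so x is the smallest.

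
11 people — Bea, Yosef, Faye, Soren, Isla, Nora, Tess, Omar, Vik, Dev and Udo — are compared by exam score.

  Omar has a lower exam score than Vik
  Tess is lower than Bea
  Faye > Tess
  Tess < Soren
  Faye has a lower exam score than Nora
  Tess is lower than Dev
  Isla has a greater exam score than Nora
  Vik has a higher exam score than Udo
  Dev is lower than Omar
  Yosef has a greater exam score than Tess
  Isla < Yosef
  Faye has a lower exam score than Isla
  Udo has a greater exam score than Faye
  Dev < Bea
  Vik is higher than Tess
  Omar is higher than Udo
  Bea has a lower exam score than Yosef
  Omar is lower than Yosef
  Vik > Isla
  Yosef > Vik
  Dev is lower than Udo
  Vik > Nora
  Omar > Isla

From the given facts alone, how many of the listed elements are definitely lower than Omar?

The elements the relations force below Omar are Tess, Faye, Nora, Dev, Udo, Isla — no chain reaches any other.
That is 6.

6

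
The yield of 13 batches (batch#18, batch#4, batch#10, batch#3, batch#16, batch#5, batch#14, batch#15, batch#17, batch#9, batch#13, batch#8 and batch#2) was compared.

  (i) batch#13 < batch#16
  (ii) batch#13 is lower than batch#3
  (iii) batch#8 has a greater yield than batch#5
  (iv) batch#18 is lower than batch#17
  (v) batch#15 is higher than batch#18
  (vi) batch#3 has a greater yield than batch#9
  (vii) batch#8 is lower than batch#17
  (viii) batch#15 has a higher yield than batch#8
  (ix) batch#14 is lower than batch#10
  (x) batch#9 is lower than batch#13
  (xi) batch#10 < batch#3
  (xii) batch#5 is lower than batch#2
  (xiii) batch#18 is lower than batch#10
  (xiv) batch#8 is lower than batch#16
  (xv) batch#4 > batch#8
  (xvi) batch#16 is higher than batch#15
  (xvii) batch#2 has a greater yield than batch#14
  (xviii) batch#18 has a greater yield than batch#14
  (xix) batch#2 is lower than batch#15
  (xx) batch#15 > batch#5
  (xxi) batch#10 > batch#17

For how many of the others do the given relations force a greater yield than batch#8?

6

From batch#8 the given relations immediately reach batch#17, batch#15, batch#4, batch#16.
From those, batch#10 — 5 in total.
From those, batch#3 — 6 in total.
Nothing else is reachable above batch#8; 6 in all.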